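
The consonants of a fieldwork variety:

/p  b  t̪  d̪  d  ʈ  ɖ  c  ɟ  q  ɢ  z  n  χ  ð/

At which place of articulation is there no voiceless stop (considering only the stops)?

alveolar

place of articulation  voiceless  voiced  
bilabial          p         b       
dental            t̪        d̪      
alveolar          —         d       
retroflex         ʈ         ɖ       
palatal           c         ɟ       
uvular            q         ɢ       
Every place of articulation has a voiceless member except alveolar, where /t/ would be expected.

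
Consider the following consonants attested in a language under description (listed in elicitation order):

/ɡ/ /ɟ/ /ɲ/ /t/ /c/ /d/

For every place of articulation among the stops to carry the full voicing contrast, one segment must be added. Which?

alveolar: voiceless /t/, voiced /d/.
palatal: voiceless /c/, voiced /ɟ/.
velar: voiceless —, voiced /ɡ/.
The velar row has no voiceless member, so the gap is the voiceless velar stop /k/.

/k/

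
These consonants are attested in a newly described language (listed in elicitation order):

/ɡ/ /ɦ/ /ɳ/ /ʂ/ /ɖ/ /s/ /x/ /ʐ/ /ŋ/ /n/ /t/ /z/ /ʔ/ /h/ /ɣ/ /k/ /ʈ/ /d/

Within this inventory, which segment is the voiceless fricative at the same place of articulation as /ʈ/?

/ʂ/

/ʈ/ is a voiceless retroflex stop.
The voiceless fricative at the same place is a voiceless retroflex fricative — in this inventory, /ʂ/.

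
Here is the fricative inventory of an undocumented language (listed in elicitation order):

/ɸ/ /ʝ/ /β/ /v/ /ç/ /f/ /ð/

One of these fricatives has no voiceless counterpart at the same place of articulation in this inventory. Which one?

Bilabial: /ɸ/ ~ /β/
Labiodental: /f/ ~ /v/
Palatal: /ç/ ~ /ʝ/
Dental: only /ð/ (voiced); no voiceless partner.
So /ð/ is the unpaired segment.

/ð/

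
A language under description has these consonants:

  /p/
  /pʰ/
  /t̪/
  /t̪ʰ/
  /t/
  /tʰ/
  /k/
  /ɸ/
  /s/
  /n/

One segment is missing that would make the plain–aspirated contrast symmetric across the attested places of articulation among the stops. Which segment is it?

/kʰ/

bilabial: plain /p/, aspirated /pʰ/.
dental: plain /t̪/, aspirated /t̪ʰ/.
alveolar: plain /t/, aspirated /tʰ/.
velar: plain /k/, aspirated —.
The velar row has no aspirated member, so the gap is the aspirated velar stop /kʰ/.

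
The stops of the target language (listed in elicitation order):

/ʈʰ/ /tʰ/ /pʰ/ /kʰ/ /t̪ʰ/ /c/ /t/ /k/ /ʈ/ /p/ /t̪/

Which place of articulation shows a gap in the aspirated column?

place of articulation  plain     aspirated
bilabial          p         pʰ      
dental            t̪        t̪ʰ     
alveolar          t         tʰ      
retroflex         ʈ         ʈʰ      
palatal           c         —       
velar             k         kʰ      
Every place of articulation has an aspirated member except palatal, where /cʰ/ would be expected.

palatal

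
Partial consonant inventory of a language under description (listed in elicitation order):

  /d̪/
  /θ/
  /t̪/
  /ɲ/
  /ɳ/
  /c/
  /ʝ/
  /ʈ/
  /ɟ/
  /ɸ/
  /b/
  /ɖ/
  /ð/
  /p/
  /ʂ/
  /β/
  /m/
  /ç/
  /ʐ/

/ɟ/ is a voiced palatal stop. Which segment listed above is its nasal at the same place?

/ɲ/

The nasal at the same place is a palatal nasal — in this inventory, /ɲ/.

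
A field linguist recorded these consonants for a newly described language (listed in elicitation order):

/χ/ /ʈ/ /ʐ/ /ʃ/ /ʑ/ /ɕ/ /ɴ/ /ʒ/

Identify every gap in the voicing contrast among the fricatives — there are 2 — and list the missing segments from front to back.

/ʂ/, /ʁ/

Voiceless: /ʃ/ (postalveolar), /ɕ/ (alveolo-palatal), /χ/ (uvular).
Voiced: /ʒ/ (postalveolar), /ʐ/ (retroflex), /ʑ/ (alveolo-palatal).
Gaps, from front to back: retroflex lacks voiceless (/ʂ/); uvular lacks voiced (/ʁ/).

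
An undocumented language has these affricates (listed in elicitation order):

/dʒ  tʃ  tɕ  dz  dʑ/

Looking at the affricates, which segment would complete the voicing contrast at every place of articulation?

/ts/

Voiceless: /tʃ/ (postalveolar), /tɕ/ (alveolo-palatal).
Voiced: /dz/ (alveolar), /dʒ/ (postalveolar), /dʑ/ (alveolo-palatal).
The alveolar row has no voiceless member, so the gap is the voiceless alveolar affricate /ts/.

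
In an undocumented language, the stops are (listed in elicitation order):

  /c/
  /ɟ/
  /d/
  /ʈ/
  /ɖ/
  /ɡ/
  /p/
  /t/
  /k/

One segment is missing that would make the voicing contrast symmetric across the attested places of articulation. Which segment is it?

bilabial: voiceless /p/, voiced —.
alveolar: voiceless /t/, voiced /d/.
retroflex: voiceless /ʈ/, voiced /ɖ/.
palatal: voiceless /c/, voiced /ɟ/.
velar: voiceless /k/, voiced /ɡ/.
The bilabial row has no voiced member, so the gap is the voiced bilabial stop /b/.

/b/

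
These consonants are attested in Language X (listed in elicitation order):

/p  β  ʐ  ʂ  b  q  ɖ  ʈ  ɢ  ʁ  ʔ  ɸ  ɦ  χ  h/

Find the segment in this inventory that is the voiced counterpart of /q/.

/q/ is a voiceless uvular stop.
The voiced counterpart is a voiced uvular stop — in this inventory, /ɢ/.

/ɢ/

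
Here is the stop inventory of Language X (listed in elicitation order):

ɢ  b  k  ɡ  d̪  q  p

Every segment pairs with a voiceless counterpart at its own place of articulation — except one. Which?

Bilabial: /p/ ~ /b/
Velar: /k/ ~ /ɡ/
Uvular: /q/ ~ /ɢ/
Dental: only /d̪/ (voiced); no voiceless partner.
So /d̪/ is the unpaired segment.

/d̪/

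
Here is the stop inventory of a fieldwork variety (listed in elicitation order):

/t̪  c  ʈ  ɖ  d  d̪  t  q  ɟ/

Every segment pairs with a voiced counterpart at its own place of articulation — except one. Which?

Dental: /t̪/ ~ /d̪/
Alveolar: /t/ ~ /d/
Retroflex: /ʈ/ ~ /ɖ/
Palatal: /c/ ~ /ɟ/
Uvular: only /q/ (voiceless); no voiced partner.
So /q/ is the unpaired segment.

/q/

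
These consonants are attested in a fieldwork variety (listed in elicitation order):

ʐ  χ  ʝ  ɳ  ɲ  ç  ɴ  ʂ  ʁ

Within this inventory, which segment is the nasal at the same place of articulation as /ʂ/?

/ɳ/

/ʂ/ is a voiceless retroflex fricative.
The nasal at the same place is a retroflex nasal — in this inventory, /ɳ/.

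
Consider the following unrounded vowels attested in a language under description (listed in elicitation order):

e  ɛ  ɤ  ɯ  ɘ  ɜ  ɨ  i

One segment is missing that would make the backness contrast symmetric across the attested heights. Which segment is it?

high: front /i/, central /ɨ/, back /ɯ/.
high-mid: front /e/, central /ɘ/, back /ɤ/.
low-mid: front /ɛ/, central /ɜ/, back —.
The low-mid row has no back member, so the gap is the low-mid back unrounded vowel /ʌ/.

/ʌ/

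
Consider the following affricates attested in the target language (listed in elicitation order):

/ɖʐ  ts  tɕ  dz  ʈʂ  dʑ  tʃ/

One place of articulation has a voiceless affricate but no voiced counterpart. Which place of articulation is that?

postalveolar

Voiceless: /ts/ (alveolar), /tʃ/ (postalveolar), /ʈʂ/ (retroflex), /tɕ/ (alveolo-palatal).
Voiced: /dz/ (alveolar), /ɖʐ/ (retroflex), /dʑ/ (alveolo-palatal).
Every place of articulation has a voiced member except postalveolar, where /dʒ/ would be expected.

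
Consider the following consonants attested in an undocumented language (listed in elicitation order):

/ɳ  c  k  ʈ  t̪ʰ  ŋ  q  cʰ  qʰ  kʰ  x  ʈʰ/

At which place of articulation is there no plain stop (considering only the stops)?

dental

Plain: /ʈ/ (retroflex), /c/ (palatal), /k/ (velar), /q/ (uvular).
Aspirated: /t̪ʰ/ (dental), /ʈʰ/ (retroflex), /cʰ/ (palatal), /kʰ/ (velar), /qʰ/ (uvular).
Every place of articulation has a plain member except dental, where /t̪/ would be expected.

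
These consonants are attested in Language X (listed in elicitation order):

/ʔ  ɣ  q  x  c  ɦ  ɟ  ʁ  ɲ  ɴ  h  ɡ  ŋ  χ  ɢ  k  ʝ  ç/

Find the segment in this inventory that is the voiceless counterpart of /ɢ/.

/ɢ/ is a voiced uvular stop.
The voiceless counterpart is a voiceless uvular stop — in this inventory, /q/.

/q/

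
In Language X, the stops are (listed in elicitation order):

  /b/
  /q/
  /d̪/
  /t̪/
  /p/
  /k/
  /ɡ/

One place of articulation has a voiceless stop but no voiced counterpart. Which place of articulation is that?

uvular

Voiceless: /p/ (bilabial), /t̪/ (dental), /k/ (velar), /q/ (uvular).
Voiced: /b/ (bilabial), /d̪/ (dental), /ɡ/ (velar).
Every place of articulation has a voiced member except uvular, where /ɢ/ would be expected.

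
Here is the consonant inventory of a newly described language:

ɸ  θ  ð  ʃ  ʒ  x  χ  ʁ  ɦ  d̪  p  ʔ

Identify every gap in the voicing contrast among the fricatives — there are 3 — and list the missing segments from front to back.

/β/, /ɣ/, /h/

Voiceless: /ɸ/ (bilabial), /θ/ (dental), /ʃ/ (postalveolar), /x/ (velar), /χ/ (uvular).
Voiced: /ð/ (dental), /ʒ/ (postalveolar), /ʁ/ (uvular), /ɦ/ (glottal).
Gaps, from front to back: bilabial lacks voiced (/β/); velar lacks voiced (/ɣ/); glottal lacks voiceless (/h/).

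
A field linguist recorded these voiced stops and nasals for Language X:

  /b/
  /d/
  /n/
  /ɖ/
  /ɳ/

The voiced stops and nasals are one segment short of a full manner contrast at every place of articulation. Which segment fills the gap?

bilabial: oral stop /b/, nasal —.
alveolar: oral stop /d/, nasal /n/.
retroflex: oral stop /ɖ/, nasal /ɳ/.
The bilabial row has no nasal member, so the gap is the bilabial nasal /m/.

/m/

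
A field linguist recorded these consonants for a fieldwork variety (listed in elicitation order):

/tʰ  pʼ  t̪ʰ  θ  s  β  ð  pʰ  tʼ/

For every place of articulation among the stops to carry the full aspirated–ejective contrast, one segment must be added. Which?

place of articulation  aspirated  ejective
bilabial          pʰ        pʼ      
dental            t̪ʰ       —       
alveolar          tʰ        tʼ      
The dental row has no ejective member, so the gap is the ejective dental stop /t̪ʼ/.

/t̪ʼ/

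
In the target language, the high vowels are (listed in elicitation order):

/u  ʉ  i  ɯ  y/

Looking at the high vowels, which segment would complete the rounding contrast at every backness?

/ɨ/

backness          unrounded  rounded 
front             i         y       
central           —         ʉ       
back              ɯ         u       
The central row has no unrounded member, so the gap is the central unrounded vowel /ɨ/.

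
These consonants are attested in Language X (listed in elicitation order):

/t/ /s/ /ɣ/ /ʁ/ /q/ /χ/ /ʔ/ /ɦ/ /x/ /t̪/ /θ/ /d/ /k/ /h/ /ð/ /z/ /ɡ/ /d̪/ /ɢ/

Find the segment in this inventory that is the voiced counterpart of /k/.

/k/ is a voiceless velar stop.
The voiced counterpart is a voiced velar stop — in this inventory, /ɡ/.

/ɡ/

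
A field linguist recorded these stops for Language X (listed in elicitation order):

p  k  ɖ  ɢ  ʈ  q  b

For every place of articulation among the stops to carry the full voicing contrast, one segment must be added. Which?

/ɡ/

place of articulation  voiceless  voiced  
bilabial          p         b       
retroflex         ʈ         ɖ       
velar             k         —       
uvular            q         ɢ       
The velar row has no voiced member, so the gap is the voiced velar stop /ɡ/.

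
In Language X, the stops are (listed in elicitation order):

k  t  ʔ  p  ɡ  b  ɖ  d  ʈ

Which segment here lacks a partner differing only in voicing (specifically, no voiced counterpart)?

Bilabial: /p/ ~ /b/
Alveolar: /t/ ~ /d/
Retroflex: /ʈ/ ~ /ɖ/
Velar: /k/ ~ /ɡ/
Glottal: only /ʔ/ (voiceless); no voiced partner.
So /ʔ/ is the unpaired segment.

/ʔ/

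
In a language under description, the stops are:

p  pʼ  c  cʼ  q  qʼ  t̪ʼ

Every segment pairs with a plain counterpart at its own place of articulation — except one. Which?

Bilabial: /p/ ~ /pʼ/
Palatal: /c/ ~ /cʼ/
Uvular: /q/ ~ /qʼ/
Dental: only /t̪ʼ/ (ejective); no plain partner.
So /t̪ʼ/ is the unpaired segment.

/t̪ʼ/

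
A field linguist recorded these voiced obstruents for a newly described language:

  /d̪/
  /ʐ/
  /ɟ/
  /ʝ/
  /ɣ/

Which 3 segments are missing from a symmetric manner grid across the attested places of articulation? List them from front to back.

/ð/, /ɖ/, /ɡ/

dental: stop /d̪/, fricative —.
retroflex: stop —, fricative /ʐ/.
palatal: stop /ɟ/, fricative /ʝ/.
velar: stop —, fricative /ɣ/.
Gaps, from front to back: dental lacks fricative (/ð/); retroflex lacks stop (/ɖ/); velar lacks stop (/ɡ/).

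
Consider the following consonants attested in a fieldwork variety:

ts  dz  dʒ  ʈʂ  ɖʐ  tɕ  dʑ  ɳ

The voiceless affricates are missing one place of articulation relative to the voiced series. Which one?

alveolar: voiceless /ts/, voiced /dz/.
postalveolar: voiceless —, voiced /dʒ/.
retroflex: voiceless /ʈʂ/, voiced /ɖʐ/.
alveolo-palatal: voiceless /tɕ/, voiced /dʑ/.
Every place of articulation has a voiceless member except postalveolar, where /tʃ/ would be expected.

postalveolar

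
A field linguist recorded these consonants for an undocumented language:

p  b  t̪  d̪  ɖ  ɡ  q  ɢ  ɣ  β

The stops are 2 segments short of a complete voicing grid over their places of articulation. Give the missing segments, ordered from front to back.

Voiceless: /p/ (bilabial), /t̪/ (dental), /q/ (uvular).
Voiced: /b/ (bilabial), /d̪/ (dental), /ɖ/ (retroflex), /ɡ/ (velar), /ɢ/ (uvular).
Gaps, from front to back: retroflex lacks voiceless (/ʈ/); velar lacks voiceless (/k/).

/ʈ/, /k/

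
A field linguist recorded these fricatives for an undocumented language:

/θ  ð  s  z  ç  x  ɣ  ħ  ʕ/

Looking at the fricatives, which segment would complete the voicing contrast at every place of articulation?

Voiceless: /θ/ (dental), /s/ (alveolar), /ç/ (palatal), /x/ (velar), /ħ/ (pharyngeal).
Voiced: /ð/ (dental), /z/ (alveolar), /ɣ/ (velar), /ʕ/ (pharyngeal).
The palatal row has no voiced member, so the gap is the voiced palatal fricative /ʝ/.

/ʝ/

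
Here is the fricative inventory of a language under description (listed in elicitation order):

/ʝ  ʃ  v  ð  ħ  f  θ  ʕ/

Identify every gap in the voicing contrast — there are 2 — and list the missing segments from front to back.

Voiceless: /f/ (labiodental), /θ/ (dental), /ʃ/ (postalveolar), /ħ/ (pharyngeal).
Voiced: /v/ (labiodental), /ð/ (dental), /ʝ/ (palatal), /ʕ/ (pharyngeal).
Gaps, from front to back: postalveolar lacks voiced (/ʒ/); palatal lacks voiceless (/ç/).

/ʒ/, /ç/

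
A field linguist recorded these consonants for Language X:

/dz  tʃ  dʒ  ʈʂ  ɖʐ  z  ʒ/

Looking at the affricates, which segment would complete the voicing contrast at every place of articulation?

Voiceless: /tʃ/ (postalveolar), /ʈʂ/ (retroflex).
Voiced: /dz/ (alveolar), /dʒ/ (postalveolar), /ɖʐ/ (retroflex).
The alveolar row has no voiceless member, so the gap is the voiceless alveolar affricate /ts/.

/ts/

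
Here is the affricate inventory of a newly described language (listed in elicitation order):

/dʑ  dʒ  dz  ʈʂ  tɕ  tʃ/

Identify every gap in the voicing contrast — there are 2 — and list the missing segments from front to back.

/ts/, /ɖʐ/

Voiceless: /tʃ/ (postalveolar), /ʈʂ/ (retroflex), /tɕ/ (alveolo-palatal).
Voiced: /dz/ (alveolar), /dʒ/ (postalveolar), /dʑ/ (alveolo-palatal).
Gaps, from front to back: alveolar lacks voiceless (/ts/); retroflex lacks voiced (/ɖʐ/).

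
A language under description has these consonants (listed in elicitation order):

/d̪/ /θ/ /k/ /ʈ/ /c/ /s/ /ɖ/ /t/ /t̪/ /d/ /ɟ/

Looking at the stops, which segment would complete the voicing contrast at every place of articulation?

/ɡ/

Voiceless: /t̪/ (dental), /t/ (alveolar), /ʈ/ (retroflex), /c/ (palatal), /k/ (velar).
Voiced: /d̪/ (dental), /d/ (alveolar), /ɖ/ (retroflex), /ɟ/ (palatal).
The velar row has no voiced member, so the gap is the voiced velar stop /ɡ/.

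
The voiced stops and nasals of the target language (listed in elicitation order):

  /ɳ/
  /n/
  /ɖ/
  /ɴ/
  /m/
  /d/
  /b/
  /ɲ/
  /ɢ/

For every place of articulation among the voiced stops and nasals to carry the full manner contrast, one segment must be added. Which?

/ɟ/

Oral stop: /b/ (bilabial), /d/ (alveolar), /ɖ/ (retroflex), /ɢ/ (uvular).
Nasal: /m/ (bilabial), /n/ (alveolar), /ɳ/ (retroflex), /ɲ/ (palatal), /ɴ/ (uvular).
The palatal row has no oral stop member, so the gap is the palatal oral stop /ɟ/.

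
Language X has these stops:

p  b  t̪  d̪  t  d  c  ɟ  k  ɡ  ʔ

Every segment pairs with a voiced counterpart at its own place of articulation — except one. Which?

Bilabial: /p/ ~ /b/
Dental: /t̪/ ~ /d̪/
Alveolar: /t/ ~ /d/
Palatal: /c/ ~ /ɟ/
Velar: /k/ ~ /ɡ/
Glottal: only /ʔ/ (voiceless); no voiced partner.
So /ʔ/ is the unpaired segment.

/ʔ/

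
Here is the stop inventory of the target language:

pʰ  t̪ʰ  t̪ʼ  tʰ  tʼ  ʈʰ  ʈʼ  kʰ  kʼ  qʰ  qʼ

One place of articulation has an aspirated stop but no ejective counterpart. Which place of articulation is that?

place of articulation  aspirated  ejective
bilabial          pʰ        —       
dental            t̪ʰ       t̪ʼ     
alveolar          tʰ        tʼ      
retroflex         ʈʰ        ʈʼ      
velar             kʰ        kʼ      
uvular            qʰ        qʼ      
Every place of articulation has an ejective member except bilabial, where /pʼ/ would be expected.

bilabial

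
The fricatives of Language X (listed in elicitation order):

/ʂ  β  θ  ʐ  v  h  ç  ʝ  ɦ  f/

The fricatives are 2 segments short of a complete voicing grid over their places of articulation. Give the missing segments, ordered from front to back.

place of articulation  voiceless  voiced  
bilabial          —         β       
labiodental       f         v       
dental            θ         —       
retroflex         ʂ         ʐ       
palatal           ç         ʝ       
glottal           h         ɦ       
Gaps, from front to back: bilabial lacks voiceless (/ɸ/); dental lacks voiced (/ð/).

/ɸ/, /ð/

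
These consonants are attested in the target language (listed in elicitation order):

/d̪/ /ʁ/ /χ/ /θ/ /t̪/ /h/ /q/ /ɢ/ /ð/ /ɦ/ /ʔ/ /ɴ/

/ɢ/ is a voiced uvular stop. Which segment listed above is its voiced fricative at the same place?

/ʁ/

The voiced fricative at the same place is a voiced uvular fricative — in this inventory, /ʁ/.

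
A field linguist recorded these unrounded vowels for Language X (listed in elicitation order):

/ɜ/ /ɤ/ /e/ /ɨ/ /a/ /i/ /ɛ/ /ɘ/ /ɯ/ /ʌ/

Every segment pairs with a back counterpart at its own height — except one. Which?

/a/

High: /i/ ~ /ɨ/ ~ /ɯ/
High-mid: /e/ ~ /ɘ/ ~ /ɤ/
Low-mid: /ɛ/ ~ /ɜ/ ~ /ʌ/
Low: only /a/ (front); no back partner.
So /a/ is the unpaired segment.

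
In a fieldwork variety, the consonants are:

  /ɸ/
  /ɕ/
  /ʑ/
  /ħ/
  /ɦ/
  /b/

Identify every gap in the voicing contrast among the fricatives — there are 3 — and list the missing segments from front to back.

Voiceless: /ɸ/ (bilabial), /ɕ/ (alveolo-palatal), /ħ/ (pharyngeal).
Voiced: /ʑ/ (alveolo-palatal), /ɦ/ (glottal).
Gaps, from front to back: bilabial lacks voiced (/β/); pharyngeal lacks voiced (/ʕ/); glottal lacks voiceless (/h/).

/β/, /ʕ/, /h/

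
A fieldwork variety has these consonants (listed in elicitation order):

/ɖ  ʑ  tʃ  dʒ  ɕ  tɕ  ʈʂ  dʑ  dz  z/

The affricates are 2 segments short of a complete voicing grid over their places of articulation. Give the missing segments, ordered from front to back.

alveolar: voiceless —, voiced /dz/.
postalveolar: voiceless /tʃ/, voiced /dʒ/.
retroflex: voiceless /ʈʂ/, voiced —.
alveolo-palatal: voiceless /tɕ/, voiced /dʑ/.
Gaps, from front to back: alveolar lacks voiceless (/ts/); retroflex lacks voiced (/ɖʐ/).

/ts/, /ɖʐ/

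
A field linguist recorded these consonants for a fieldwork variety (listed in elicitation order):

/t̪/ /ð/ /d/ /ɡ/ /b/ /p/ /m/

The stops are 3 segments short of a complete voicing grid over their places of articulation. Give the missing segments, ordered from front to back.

Voiceless: /p/ (bilabial), /t̪/ (dental).
Voiced: /b/ (bilabial), /d/ (alveolar), /ɡ/ (velar).
Gaps, from front to back: dental lacks voiced (/d̪/); alveolar lacks voiceless (/t/); velar lacks voiceless (/k/).

/d̪/, /t/, /k/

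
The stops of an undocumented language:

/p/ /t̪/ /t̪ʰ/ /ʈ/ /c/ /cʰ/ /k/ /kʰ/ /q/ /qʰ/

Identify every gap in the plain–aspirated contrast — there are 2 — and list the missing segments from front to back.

Plain: /p/ (bilabial), /t̪/ (dental), /ʈ/ (retroflex), /c/ (palatal), /k/ (velar), /q/ (uvular).
Aspirated: /t̪ʰ/ (dental), /cʰ/ (palatal), /kʰ/ (velar), /qʰ/ (uvular).
Gaps, from front to back: bilabial lacks aspirated (/pʰ/); retroflex lacks aspirated (/ʈʰ/).

/pʰ/, /ʈʰ/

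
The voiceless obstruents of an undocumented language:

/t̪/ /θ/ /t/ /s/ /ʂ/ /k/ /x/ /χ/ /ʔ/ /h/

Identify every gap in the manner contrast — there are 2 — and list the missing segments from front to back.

/ʈ/, /q/

Stop: /t̪/ (dental), /t/ (alveolar), /k/ (velar), /ʔ/ (glottal).
Fricative: /θ/ (dental), /s/ (alveolar), /ʂ/ (retroflex), /x/ (velar), /χ/ (uvular), /h/ (glottal).
Gaps, from front to back: retroflex lacks stop (/ʈ/); uvular lacks stop (/q/).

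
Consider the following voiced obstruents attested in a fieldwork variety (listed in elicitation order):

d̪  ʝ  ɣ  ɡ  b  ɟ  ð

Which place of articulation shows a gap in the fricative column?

Stop: /b/ (bilabial), /d̪/ (dental), /ɟ/ (palatal), /ɡ/ (velar).
Fricative: /ð/ (dental), /ʝ/ (palatal), /ɣ/ (velar).
Every place of articulation has a fricative member except bilabial, where /β/ would be expected.

bilabial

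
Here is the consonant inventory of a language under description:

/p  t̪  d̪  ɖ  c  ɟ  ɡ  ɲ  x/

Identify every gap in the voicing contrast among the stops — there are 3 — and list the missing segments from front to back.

Voiceless: /p/ (bilabial), /t̪/ (dental), /c/ (palatal).
Voiced: /d̪/ (dental), /ɖ/ (retroflex), /ɟ/ (palatal), /ɡ/ (velar).
Gaps, from front to back: bilabial lacks voiced (/b/); retroflex lacks voiceless (/ʈ/); velar lacks voiceless (/k/).

/b/, /ʈ/, /k/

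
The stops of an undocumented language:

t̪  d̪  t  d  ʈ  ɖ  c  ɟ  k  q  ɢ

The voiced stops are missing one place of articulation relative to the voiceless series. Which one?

velar

dental: voiceless /t̪/, voiced /d̪/.
alveolar: voiceless /t/, voiced /d/.
retroflex: voiceless /ʈ/, voiced /ɖ/.
palatal: voiceless /c/, voiced /ɟ/.
velar: voiceless /k/, voiced —.
uvular: voiceless /q/, voiced /ɢ/.
Every place of articulation has a voiced member except velar, where /ɡ/ would be expected.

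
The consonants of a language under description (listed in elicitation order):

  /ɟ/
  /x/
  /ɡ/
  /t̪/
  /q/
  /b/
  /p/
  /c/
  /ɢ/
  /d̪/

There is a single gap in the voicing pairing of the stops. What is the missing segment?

/k/

bilabial: voiceless /p/, voiced /b/.
dental: voiceless /t̪/, voiced /d̪/.
palatal: voiceless /c/, voiced /ɟ/.
velar: voiceless —, voiced /ɡ/.
uvular: voiceless /q/, voiced /ɢ/.
The velar row has no voiceless member, so the gap is the voiceless velar stop /k/.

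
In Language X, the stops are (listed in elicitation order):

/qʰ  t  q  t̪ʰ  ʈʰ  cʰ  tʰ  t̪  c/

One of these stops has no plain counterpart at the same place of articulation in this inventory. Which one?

/ʈʰ/

Dental: /t̪/ ~ /t̪ʰ/
Alveolar: /t/ ~ /tʰ/
Palatal: /c/ ~ /cʰ/
Uvular: /q/ ~ /qʰ/
Retroflex: only /ʈʰ/ (aspirated); no plain partner.
So /ʈʰ/ is the unpaired segment.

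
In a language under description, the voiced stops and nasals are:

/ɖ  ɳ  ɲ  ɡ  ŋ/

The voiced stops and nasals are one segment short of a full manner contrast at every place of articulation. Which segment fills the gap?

retroflex: oral stop /ɖ/, nasal /ɳ/.
palatal: oral stop —, nasal /ɲ/.
velar: oral stop /ɡ/, nasal /ŋ/.
The palatal row has no oral stop member, so the gap is the palatal oral stop /ɟ/.

/ɟ/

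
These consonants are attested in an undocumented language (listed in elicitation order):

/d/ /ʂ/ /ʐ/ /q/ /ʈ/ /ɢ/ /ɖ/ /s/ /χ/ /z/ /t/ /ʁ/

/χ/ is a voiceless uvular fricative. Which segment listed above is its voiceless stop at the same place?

/q/

The voiceless stop at the same place is a voiceless uvular stop — in this inventory, /q/.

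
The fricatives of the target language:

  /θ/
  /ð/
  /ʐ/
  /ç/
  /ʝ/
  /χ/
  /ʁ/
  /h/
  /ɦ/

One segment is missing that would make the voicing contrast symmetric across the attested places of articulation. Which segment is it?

/ʂ/

place of articulation  voiceless  voiced  
dental            θ         ð       
retroflex         —         ʐ       
palatal           ç         ʝ       
uvular            χ         ʁ       
glottal           h         ɦ       
The retroflex row has no voiceless member, so the gap is the voiceless retroflex fricative /ʂ/.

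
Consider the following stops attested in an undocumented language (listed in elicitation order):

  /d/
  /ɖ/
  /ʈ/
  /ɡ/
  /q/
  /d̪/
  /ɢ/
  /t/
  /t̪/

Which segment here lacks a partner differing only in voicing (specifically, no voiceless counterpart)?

/ɡ/

Dental: /t̪/ ~ /d̪/
Alveolar: /t/ ~ /d/
Retroflex: /ʈ/ ~ /ɖ/
Uvular: /q/ ~ /ɢ/
Velar: only /ɡ/ (voiced); no voiceless partner.
So /ɡ/ is the unpaired segment.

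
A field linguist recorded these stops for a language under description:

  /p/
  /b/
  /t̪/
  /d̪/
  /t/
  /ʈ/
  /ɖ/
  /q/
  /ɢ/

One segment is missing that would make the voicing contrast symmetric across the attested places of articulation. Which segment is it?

place of articulation  voiceless  voiced  
bilabial          p         b       
dental            t̪        d̪      
alveolar          t         —       
retroflex         ʈ         ɖ       
uvular            q         ɢ       
The alveolar row has no voiced member, so the gap is the voiced alveolar stop /d/.

/d/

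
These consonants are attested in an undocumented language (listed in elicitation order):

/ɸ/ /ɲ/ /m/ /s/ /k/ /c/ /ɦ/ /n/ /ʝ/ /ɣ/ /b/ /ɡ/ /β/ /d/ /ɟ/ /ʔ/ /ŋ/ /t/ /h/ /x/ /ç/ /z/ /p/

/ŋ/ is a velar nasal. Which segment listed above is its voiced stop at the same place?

The voiced stop at the same place is a voiced velar stop — in this inventory, /ɡ/.

/ɡ/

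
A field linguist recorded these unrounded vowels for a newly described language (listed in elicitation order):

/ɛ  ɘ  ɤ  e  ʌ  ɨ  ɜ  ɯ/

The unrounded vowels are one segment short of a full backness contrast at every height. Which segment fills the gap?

/i/

high: front —, central /ɨ/, back /ɯ/.
high-mid: front /e/, central /ɘ/, back /ɤ/.
low-mid: front /ɛ/, central /ɜ/, back /ʌ/.
The high row has no front member, so the gap is the high front unrounded vowel /i/.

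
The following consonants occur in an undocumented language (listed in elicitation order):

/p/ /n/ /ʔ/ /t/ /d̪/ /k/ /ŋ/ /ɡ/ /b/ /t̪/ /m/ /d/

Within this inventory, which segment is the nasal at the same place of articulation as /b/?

/m/

/b/ is a voiced bilabial stop.
The nasal at the same place is a bilabial nasal — in this inventory, /m/.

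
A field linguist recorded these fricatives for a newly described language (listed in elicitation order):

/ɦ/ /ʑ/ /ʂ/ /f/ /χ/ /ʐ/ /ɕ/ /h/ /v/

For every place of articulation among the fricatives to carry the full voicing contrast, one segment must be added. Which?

place of articulation  voiceless  voiced  
labiodental       f         v       
retroflex         ʂ         ʐ       
alveolo-palatal   ɕ         ʑ       
uvular            χ         —       
glottal           h         ɦ       
The uvular row has no voiced member, so the gap is the voiced uvular fricative /ʁ/.

/ʁ/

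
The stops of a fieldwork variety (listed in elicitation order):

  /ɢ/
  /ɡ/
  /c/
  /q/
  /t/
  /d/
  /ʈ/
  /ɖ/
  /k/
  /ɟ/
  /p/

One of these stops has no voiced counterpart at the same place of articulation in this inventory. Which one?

Alveolar: /t/ ~ /d/
Retroflex: /ʈ/ ~ /ɖ/
Palatal: /c/ ~ /ɟ/
Velar: /k/ ~ /ɡ/
Uvular: /q/ ~ /ɢ/
Bilabial: only /p/ (voiceless); no voiced partner.
So /p/ is the unpaired segment.

/p/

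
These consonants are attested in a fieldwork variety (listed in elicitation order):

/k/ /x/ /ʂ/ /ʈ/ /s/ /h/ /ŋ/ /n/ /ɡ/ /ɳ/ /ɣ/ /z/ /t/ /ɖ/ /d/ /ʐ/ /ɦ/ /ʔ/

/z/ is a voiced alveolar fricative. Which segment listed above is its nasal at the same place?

The nasal at the same place is an alveolar nasal — in this inventory, /n/.

/n/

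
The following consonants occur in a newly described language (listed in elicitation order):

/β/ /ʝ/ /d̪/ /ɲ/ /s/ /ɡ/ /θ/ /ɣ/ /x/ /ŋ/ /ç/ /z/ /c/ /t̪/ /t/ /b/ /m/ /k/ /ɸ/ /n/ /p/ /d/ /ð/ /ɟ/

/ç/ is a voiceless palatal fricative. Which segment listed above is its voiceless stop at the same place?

The voiceless stop at the same place is a voiceless palatal stop — in this inventory, /c/.

/c/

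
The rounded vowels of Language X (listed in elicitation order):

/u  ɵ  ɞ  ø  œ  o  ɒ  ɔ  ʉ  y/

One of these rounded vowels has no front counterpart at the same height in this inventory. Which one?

High: /y/ ~ /ʉ/ ~ /u/
High-mid: /ø/ ~ /ɵ/ ~ /o/
Low-mid: /œ/ ~ /ɞ/ ~ /ɔ/
Low: only /ɒ/ (back); no front partner.
So /ɒ/ is the unpaired segment.

/ɒ/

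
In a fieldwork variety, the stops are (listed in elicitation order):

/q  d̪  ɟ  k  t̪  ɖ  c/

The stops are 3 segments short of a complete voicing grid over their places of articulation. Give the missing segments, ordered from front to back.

/ʈ/, /ɡ/, /ɢ/

Voiceless: /t̪/ (dental), /c/ (palatal), /k/ (velar), /q/ (uvular).
Voiced: /d̪/ (dental), /ɖ/ (retroflex), /ɟ/ (palatal).
Gaps, from front to back: retroflex lacks voiceless (/ʈ/); velar lacks voiced (/ɡ/); uvular lacks voiced (/ɢ/).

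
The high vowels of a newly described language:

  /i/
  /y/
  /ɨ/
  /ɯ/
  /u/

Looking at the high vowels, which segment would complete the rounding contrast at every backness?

/ʉ/

Unrounded: /i/ (front), /ɨ/ (central), /ɯ/ (back).
Rounded: /y/ (front), /u/ (back).
The central row has no rounded member, so the gap is the central rounded vowel /ʉ/.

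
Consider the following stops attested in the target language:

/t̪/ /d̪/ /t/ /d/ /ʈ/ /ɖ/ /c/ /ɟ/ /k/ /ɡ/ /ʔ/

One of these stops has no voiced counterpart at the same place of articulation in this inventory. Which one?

/ʔ/

Dental: /t̪/ ~ /d̪/
Alveolar: /t/ ~ /d/
Retroflex: /ʈ/ ~ /ɖ/
Palatal: /c/ ~ /ɟ/
Velar: /k/ ~ /ɡ/
Glottal: only /ʔ/ (voiceless); no voiced partner.
So /ʔ/ is the unpaired segment.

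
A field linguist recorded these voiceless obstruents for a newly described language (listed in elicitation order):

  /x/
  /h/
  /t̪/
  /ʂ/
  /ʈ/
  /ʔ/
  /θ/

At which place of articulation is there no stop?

velar

place of articulation  stop      fricative
dental            t̪        θ       
retroflex         ʈ         ʂ       
velar             —         x       
glottal           ʔ         h       
Every place of articulation has a stop member except velar, where /k/ would be expected.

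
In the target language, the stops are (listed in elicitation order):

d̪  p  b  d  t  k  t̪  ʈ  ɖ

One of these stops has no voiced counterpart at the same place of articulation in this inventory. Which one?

/k/

Bilabial: /p/ ~ /b/
Dental: /t̪/ ~ /d̪/
Alveolar: /t/ ~ /d/
Retroflex: /ʈ/ ~ /ɖ/
Velar: only /k/ (voiceless); no voiced partner.
So /k/ is the unpaired segment.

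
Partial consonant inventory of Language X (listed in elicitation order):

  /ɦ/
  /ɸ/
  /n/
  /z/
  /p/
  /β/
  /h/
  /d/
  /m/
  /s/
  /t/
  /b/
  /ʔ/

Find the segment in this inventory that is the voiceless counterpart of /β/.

/ɸ/

/β/ is a voiced bilabial fricative.
The voiceless counterpart is a voiceless bilabial fricative — in this inventory, /ɸ/.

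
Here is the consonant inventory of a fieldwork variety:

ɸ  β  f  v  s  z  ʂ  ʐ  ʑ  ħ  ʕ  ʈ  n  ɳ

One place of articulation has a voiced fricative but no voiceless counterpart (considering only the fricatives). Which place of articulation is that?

alveolo-palatal

bilabial: voiceless /ɸ/, voiced /β/.
labiodental: voiceless /f/, voiced /v/.
alveolar: voiceless /s/, voiced /z/.
retroflex: voiceless /ʂ/, voiced /ʐ/.
alveolo-palatal: voiceless —, voiced /ʑ/.
pharyngeal: voiceless /ħ/, voiced /ʕ/.
Every place of articulation has a voiceless member except alveolo-palatal, where /ɕ/ would be expected.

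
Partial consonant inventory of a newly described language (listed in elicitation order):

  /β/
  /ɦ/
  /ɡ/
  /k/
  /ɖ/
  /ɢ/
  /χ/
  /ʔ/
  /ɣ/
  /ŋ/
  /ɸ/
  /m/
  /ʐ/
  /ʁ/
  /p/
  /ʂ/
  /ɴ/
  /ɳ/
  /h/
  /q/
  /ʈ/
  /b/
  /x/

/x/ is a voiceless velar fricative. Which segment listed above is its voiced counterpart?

/ɣ/

The voiced counterpart is a voiced velar fricative — in this inventory, /ɣ/.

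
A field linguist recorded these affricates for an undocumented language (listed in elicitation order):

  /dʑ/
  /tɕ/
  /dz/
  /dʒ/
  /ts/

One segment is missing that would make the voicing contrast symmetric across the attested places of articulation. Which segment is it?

alveolar: voiceless /ts/, voiced /dz/.
postalveolar: voiceless —, voiced /dʒ/.
alveolo-palatal: voiceless /tɕ/, voiced /dʑ/.
The postalveolar row has no voiceless member, so the gap is the voiceless postalveolar affricate /tʃ/.

/tʃ/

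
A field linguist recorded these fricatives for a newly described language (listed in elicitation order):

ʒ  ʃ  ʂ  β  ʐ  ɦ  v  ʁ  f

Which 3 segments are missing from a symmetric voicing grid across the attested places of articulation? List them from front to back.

/ɸ/, /χ/, /h/

bilabial: voiceless —, voiced /β/.
labiodental: voiceless /f/, voiced /v/.
postalveolar: voiceless /ʃ/, voiced /ʒ/.
retroflex: voiceless /ʂ/, voiced /ʐ/.
uvular: voiceless —, voiced /ʁ/.
glottal: voiceless —, voiced /ɦ/.
Gaps, from front to back: bilabial lacks voiceless (/ɸ/); uvular lacks voiceless (/χ/); glottal lacks voiceless (/h/).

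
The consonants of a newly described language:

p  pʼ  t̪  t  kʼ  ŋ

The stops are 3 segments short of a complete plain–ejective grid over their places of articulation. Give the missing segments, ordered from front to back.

Plain: /p/ (bilabial), /t̪/ (dental), /t/ (alveolar).
Ejective: /pʼ/ (bilabial), /kʼ/ (velar).
Gaps, from front to back: dental lacks ejective (/t̪ʼ/); alveolar lacks ejective (/tʼ/); velar lacks plain (/k/).

/t̪ʼ/, /tʼ/, /k/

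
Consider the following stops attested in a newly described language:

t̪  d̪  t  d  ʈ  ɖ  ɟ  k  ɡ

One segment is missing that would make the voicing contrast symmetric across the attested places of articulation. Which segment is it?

/c/

Voiceless: /t̪/ (dental), /t/ (alveolar), /ʈ/ (retroflex), /k/ (velar).
Voiced: /d̪/ (dental), /d/ (alveolar), /ɖ/ (retroflex), /ɟ/ (palatal), /ɡ/ (velar).
The palatal row has no voiceless member, so the gap is the voiceless palatal stop /c/.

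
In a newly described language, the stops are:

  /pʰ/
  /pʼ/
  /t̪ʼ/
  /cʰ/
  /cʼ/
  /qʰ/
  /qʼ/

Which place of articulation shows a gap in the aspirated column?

Aspirated: /pʰ/ (bilabial), /cʰ/ (palatal), /qʰ/ (uvular).
Ejective: /pʼ/ (bilabial), /t̪ʼ/ (dental), /cʼ/ (palatal), /qʼ/ (uvular).
Every place of articulation has an aspirated member except dental, where /t̪ʰ/ would be expected.

dental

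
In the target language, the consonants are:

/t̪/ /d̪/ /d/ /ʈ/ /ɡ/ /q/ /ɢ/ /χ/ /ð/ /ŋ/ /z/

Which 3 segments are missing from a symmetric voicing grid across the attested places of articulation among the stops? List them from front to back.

Voiceless: /t̪/ (dental), /ʈ/ (retroflex), /q/ (uvular).
Voiced: /d̪/ (dental), /d/ (alveolar), /ɡ/ (velar), /ɢ/ (uvular).
Gaps, from front to back: alveolar lacks voiceless (/t/); retroflex lacks voiced (/ɖ/); velar lacks voiceless (/k/).

/t/, /ɖ/, /k/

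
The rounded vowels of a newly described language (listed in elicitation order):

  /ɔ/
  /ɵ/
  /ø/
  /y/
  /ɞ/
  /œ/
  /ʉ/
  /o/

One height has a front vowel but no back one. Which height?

high: front /y/, central /ʉ/, back —.
high-mid: front /ø/, central /ɵ/, back /o/.
low-mid: front /œ/, central /ɞ/, back /ɔ/.
Every height has a back member except high, where /u/ would be expected.

high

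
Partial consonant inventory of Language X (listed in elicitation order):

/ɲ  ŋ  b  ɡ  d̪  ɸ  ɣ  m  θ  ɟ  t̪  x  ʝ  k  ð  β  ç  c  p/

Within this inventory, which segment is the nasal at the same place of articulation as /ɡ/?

/ŋ/

/ɡ/ is a voiced velar stop.
The nasal at the same place is a velar nasal — in this inventory, /ŋ/.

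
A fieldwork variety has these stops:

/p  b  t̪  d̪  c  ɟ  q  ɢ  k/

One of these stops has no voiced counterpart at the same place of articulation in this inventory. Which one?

Bilabial: /p/ ~ /b/
Dental: /t̪/ ~ /d̪/
Palatal: /c/ ~ /ɟ/
Uvular: /q/ ~ /ɢ/
Velar: only /k/ (voiceless); no voiced partner.
So /k/ is the unpaired segment.

/k/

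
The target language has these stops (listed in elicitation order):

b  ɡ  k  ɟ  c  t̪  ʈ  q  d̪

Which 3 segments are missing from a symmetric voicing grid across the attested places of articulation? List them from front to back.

/p/, /ɖ/, /ɢ/

place of articulation  voiceless  voiced  
bilabial          —         b       
dental            t̪        d̪      
retroflex         ʈ         —       
palatal           c         ɟ       
velar             k         ɡ       
uvular            q         —       
Gaps, from front to back: bilabial lacks voiceless (/p/); retroflex lacks voiced (/ɖ/); uvular lacks voiced (/ɢ/).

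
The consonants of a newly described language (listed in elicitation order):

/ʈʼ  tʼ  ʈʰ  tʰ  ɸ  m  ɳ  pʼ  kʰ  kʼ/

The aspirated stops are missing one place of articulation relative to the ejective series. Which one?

place of articulation  aspirated  ejective
bilabial          —         pʼ      
alveolar          tʰ        tʼ      
retroflex         ʈʰ        ʈʼ      
velar             kʰ        kʼ      
Every place of articulation has an aspirated member except bilabial, where /pʰ/ would be expected.

bilabial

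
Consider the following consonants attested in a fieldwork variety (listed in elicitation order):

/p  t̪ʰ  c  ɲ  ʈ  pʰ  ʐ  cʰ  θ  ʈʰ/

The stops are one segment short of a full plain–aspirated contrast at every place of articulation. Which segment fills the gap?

place of articulation  plain     aspirated
bilabial          p         pʰ      
dental            —         t̪ʰ     
retroflex         ʈ         ʈʰ      
palatal           c         cʰ      
The dental row has no plain member, so the gap is the plain dental stop /t̪/.

/t̪/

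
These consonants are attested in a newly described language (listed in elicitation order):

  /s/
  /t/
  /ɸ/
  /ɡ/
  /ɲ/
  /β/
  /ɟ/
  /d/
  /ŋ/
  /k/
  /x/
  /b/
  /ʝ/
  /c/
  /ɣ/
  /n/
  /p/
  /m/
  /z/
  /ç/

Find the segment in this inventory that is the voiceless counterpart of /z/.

/z/ is a voiced alveolar fricative.
The voiceless counterpart is a voiceless alveolar fricative — in this inventory, /s/.

/s/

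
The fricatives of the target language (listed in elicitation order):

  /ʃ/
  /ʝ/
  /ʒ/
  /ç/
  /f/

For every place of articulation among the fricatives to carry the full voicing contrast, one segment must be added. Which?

labiodental: voiceless /f/, voiced —.
postalveolar: voiceless /ʃ/, voiced /ʒ/.
palatal: voiceless /ç/, voiced /ʝ/.
The labiodental row has no voiced member, so the gap is the voiced labiodental fricative /v/.

/v/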